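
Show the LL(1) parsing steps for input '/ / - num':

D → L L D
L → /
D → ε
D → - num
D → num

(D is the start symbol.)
Stack is shown with the top on the left.

Stack    Input        Action
----------------------------
D $      / / - num $  output D → L L D
L L D $  / / - num $  output L → /
/ L D $  / / - num $  match '/'
L D $    / - num $    output L → /
/ D $    / - num $    match '/'
D $      - num $      output D → - num
- num $  - num $      match '-'
num $    num $        match 'num'
$        $            accept

The string is accepted.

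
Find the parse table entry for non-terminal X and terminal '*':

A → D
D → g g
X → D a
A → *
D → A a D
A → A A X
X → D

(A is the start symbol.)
To find M[X, '*'], we find productions for X where '*' is in the predict set (PREDICT(N → α) = (FIRST(α) \ {ε}) ∪ (FOLLOW(N) if α ⇒* ε)).

Relevant sets:
  FIRST(D) = { '*', 'g' }

X → D a: PREDICT = { '*', 'g' }
  '*' is in predict set, so this production goes in M[X, '*']
X → D: PREDICT = { '*', 'g' }
  '*' is in predict set, so this production goes in M[X, '*']

M[X, '*'] = X → D a, X → D  (a multiply-defined cell — the grammar is not LL(1))

Answer: X → D a, X → D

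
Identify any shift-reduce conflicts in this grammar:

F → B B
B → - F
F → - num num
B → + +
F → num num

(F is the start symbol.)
A shift-reduce conflict occurs when an LR(0) state has both:
  - a complete (reduce) item [A → α .] (dot at the end), and
  - a shift item [B → β . c γ] (dot before a terminal).

Augment with F' → F and build the canonical LR(0) collection (I0 = CLOSURE({[F' → . F]}), then GOTO on every symbol after a dot until no new states appear). It has 13 states:
  I0: { [B → . + +], [B → . - F], [F → . - num num], [F → . B B], [F → . num num], [F' → . F] }  — shift
  I1: { [B → + . +] }  — shift
  I2: { [B → - . F], [B → . + +], [B → . - F], [F → - . num num], [F → . - num num], [F → . B B], [F → . num num] }  — shift
  I3: { [B → . + +], [B → . - F], [F → B . B] }  — shift
  I4: { [F' → F .] }  — accept
  I5: { [F → num . num] }  — shift
  I6: { [F → num num .] }  — reduce
  I7: { [B → - . F], [B → . + +], [B → . - F], [F → . - num num], [F → . B B], [F → . num num] }  — shift
  I8: { [F → B B .] }  — reduce
  I9: { [B → - F .] }  — reduce
  I10: { [F → - num . num], [F → num . num] }  — shift
  I11: { [F → - num num .], [F → num num .] }  — 2 reduces
  I12: { [B → + + .] }  — reduce

No state contains both a complete item and a shift item.

Answer: No shift-reduce conflicts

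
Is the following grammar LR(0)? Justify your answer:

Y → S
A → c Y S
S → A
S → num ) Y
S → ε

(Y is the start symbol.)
A grammar is LR(0) if no state in the canonical LR(0) collection has:
  - both a shift item (dot before a terminal) and a complete item (shift-reduce conflict), or
  - two or more complete items (reduce-reduce conflict; the accept item [Y' → Y .] counts as a complete item here).

Augment with Y' → Y and build the canonical LR(0) collection (I0 = CLOSURE({[Y' → . Y]}), then GOTO on every symbol after a dot until no new states appear). It has 10 states:
  I0: { [A → . c Y S], [S → . A], [S → . num ) Y], [S → .], [Y → . S], [Y' → . Y] }  — shift, reduce
  I1: { [S → A .] }  — reduce
  I2: { [Y → S .] }  — reduce
  I3: { [Y' → Y .] }  — accept
  I4: { [A → . c Y S], [A → c . Y S], [S → . A], [S → . num ) Y], [S → .], [Y → . S] }  — shift, reduce
  I5: { [S → num . ) Y] }  — shift
  I6: { [A → . c Y S], [S → . A], [S → . num ) Y], [S → .], [S → num ) . Y], [Y → . S] }  — shift, reduce
  I7: { [S → num ) Y .] }  — reduce
  I8: { [A → . c Y S], [A → c Y . S], [S → . A], [S → . num ) Y], [S → .] }  — shift, reduce
  I9: { [A → c Y S .] }  — reduce

Conflict in state I0:
  Shift-reduce conflict between [S → .] and [A → . c Y S]
So the grammar is NOT LR(0).

Answer: No. Shift-reduce conflict between [S → .] and [A → . c Y S]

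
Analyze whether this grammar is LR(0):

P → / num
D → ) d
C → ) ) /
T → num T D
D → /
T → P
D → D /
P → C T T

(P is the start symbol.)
No. Shift-reduce conflict between [T → num T D .] and [D → D . /]

Augment with P' → P and build the canonical LR(0) collection (I0 = CLOSURE({[P' → . P]}), then GOTO on every symbol after a dot until no new states appear). It has 18 states:
  I0: { [C → . ) ) /], [P → . / num], [P → . C T T], [P' → . P] }  — shift
  I1: { [C → ) . ) /] }  — shift
  I2: { [P → / . num] }  — shift
  I3: { [C → . ) ) /], [P → . / num], [P → . C T T], [P → C . T T], [T → . P], [T → . num T D] }  — shift
  I4: { [P' → P .] }  — accept
  I5: { [T → P .] }  — reduce
  I6: { [C → . ) ) /], [P → . / num], [P → . C T T], [P → C T . T], [T → . P], [T → . num T D] }  — shift
  I7: { [C → . ) ) /], [P → . / num], [P → . C T T], [T → . P], [T → . num T D], [T → num . T D] }  — shift
  I8: { [D → . ) d], [D → . /], [D → . D /], [T → num T . D] }  — shift
  I9: { [D → ) . d] }  — shift
  I10: { [D → / .] }  — reduce
  I11: { [D → D . /], [T → num T D .] }  — shift, reduce
  I12: { [D → D / .] }  — reduce
  I13: { [D → ) d .] }  — reduce
  I14: { [P → C T T .] }  — reduce
  I15: { [P → / num .] }  — reduce
  I16: { [C → ) ) . /] }  — shift
  I17: { [C → ) ) / .] }  — reduce

Conflict in state I11:
  Shift-reduce conflict between [T → num T D .] and [D → D . /]
So the grammar is NOT LR(0).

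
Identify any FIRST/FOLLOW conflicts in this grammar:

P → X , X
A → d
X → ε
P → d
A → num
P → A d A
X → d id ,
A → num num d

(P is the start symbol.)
A FIRST/FOLLOW conflict occurs when a non-terminal N has a nullable alternative N → β (β ⇒* ε) and another alternative N → α with FIRST(α) ∩ FOLLOW(N) ≠ ∅: on such a lookahead the parser cannot decide between expanding α and letting N vanish via β.

Nullable non-terminals: X.

X: nullable alternative(s) X → ε; FOLLOW(X) = { $, ',' }
  X → ε: FIRST \ {ε} = { } — this is the only nullable alternative, skip
  X → d id ,: FIRST \ {ε} = { 'd' } — disjoint from FOLLOW(X)

A, P have no nullable alternative, so no FIRST/FOLLOW check is needed there.

No FIRST/FOLLOW conflicts found.

Answer: No FIRST/FOLLOW conflicts.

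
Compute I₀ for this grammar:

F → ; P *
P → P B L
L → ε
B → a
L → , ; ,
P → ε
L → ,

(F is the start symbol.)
First, augment the grammar with F' → F
I₀ = CLOSURE({ [F' → . F] }):
  [F' → . F] has the dot before F: add [F → . ; P *]
No further items can be added.

I₀ = { [F → . ; P *], [F' → . F] }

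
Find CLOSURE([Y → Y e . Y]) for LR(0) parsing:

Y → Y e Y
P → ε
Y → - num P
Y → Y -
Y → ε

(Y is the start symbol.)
To compute CLOSURE, for each item [A → α.Bβ] where B is a non-terminal, add [B → .γ] for all productions B → γ; repeat for the newly added items until nothing changes.

Start with: [Y → Y e . Y]
  [Y → Y e . Y] has the dot before Y: add [Y → . Y e Y], [Y → . - num P], [Y → . Y -], [Y → .]
No further items can be added.

CLOSURE = { [Y → . - num P], [Y → . Y -], [Y → . Y e Y], [Y → .], [Y → Y e . Y] }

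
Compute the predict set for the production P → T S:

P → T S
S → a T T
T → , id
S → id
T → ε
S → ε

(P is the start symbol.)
PREDICT(P → T S) = (FIRST(RHS) \ {ε}) ∪ (FOLLOW(P) if ε ∈ FIRST(RHS), i.e. RHS ⇒* ε)
FIRST(T) = { ',', ε }
FIRST(S) = { 'a', 'id', ε }
FIRST(T S) = { ',', 'a', 'id', ε }
ε ∈ FIRST(T S) (the right-hand side is nullable), so add FOLLOW(P) = { $ }
PREDICT(P → T S) = { $, ',', 'a', 'id' }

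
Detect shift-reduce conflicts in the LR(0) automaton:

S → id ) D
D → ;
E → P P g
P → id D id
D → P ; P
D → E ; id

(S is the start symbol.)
A shift-reduce conflict occurs when an LR(0) state has both:
  - a complete (reduce) item [A → α .] (dot at the end), and
  - a shift item [B → β . c γ] (dot before a terminal).

Augment with S' → S and build the canonical LR(0) collection (I0 = CLOSURE({[S' → . S]}), then GOTO on every symbol after a dot until no new states appear). It has 17 states:
  I0: { [S → . id ) D], [S' → . S] }  — shift
  I1: { [S' → S .] }  — accept
  I2: { [S → id . ) D] }  — shift
  I3: { [D → . ;], [D → . E ; id], [D → . P ; P], [E → . P P g], [P → . id D id], [S → id ) . D] }  — shift
  I4: { [D → ; .] }  — reduce
  I5: { [S → id ) D .] }  — reduce
  I6: { [D → E . ; id] }  — shift
  I7: { [D → P . ; P], [E → P . P g], [P → . id D id] }  — shift
  I8: { [D → . ;], [D → . E ; id], [D → . P ; P], [E → . P P g], [P → . id D id], [P → id . D id] }  — shift
  I9: { [P → id D . id] }  — shift
  I10: { [P → id D id .] }  — reduce
  I11: { [D → P ; . P], [P → . id D id] }  — shift
  I12: { [E → P P . g] }  — shift
  I13: { [E → P P g .] }  — reduce
  I14: { [D → P ; P .] }  — reduce
  I15: { [D → E ; . id] }  — shift
  I16: { [D → E ; id .] }  — reduce

No state contains both a complete item and a shift item.

Answer: No shift-reduce conflicts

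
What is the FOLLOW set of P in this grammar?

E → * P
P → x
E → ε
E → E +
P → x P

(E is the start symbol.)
{ $, '+' }

In E → * P: P is at the end, add FOLLOW(E)
In P → x P: P is at the end; this adds FOLLOW(P) to itself — nothing new

The FOLLOW sets referred to above (computed the same way, to a fixed point):
  FOLLOW(E) = { $, '+' }

Taking the union: FOLLOW(P) = { $, '+' }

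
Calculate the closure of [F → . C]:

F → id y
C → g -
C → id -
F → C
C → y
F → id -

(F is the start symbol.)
To compute CLOSURE, for each item [A → α.Bβ] where B is a non-terminal, add [B → .γ] for all productions B → γ; repeat for the newly added items until nothing changes.

Start with: [F → . C]
  [F → . C] has the dot before C: add [C → . g -], [C → . id -], [C → . y]
No further items can be added.

CLOSURE = { [C → . g -], [C → . id -], [C → . y], [F → . C] }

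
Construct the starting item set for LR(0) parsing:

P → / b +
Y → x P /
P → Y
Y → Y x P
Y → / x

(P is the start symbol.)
First, augment the grammar with P' → P
I₀ = CLOSURE({ [P' → . P] }):
  [P' → . P] has the dot before P: add [P → . / b +], [P → . Y]
  [P → . Y] has the dot before Y: add [Y → . x P /], [Y → . Y x P], [Y → . / x]
No further items can be added.

I₀ = { [P → . / b +], [P → . Y], [P' → . P], [Y → . / x], [Y → . Y x P], [Y → . x P /] }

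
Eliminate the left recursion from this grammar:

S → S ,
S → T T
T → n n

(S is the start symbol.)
S → T T S'
S' → , S'
S' → ε
T → n n

S is directly left-recursive. The standard transformation for
  A → A α₁ | ... | A α_m | β₁ | ... | β_n
is
  A  → β₁ A' | ... | β_n A'
  A' → α₁ A' | ... | α_m A' | ε

S → T T becomes S → T T S'
S → S , becomes S' → , S'
Add S' → ε

Productions for other non-terminals are unchanged:
  T → n n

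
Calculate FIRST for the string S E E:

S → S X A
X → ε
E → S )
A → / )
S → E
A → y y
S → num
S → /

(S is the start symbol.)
FIRST sets of the non-terminals involved (from the grammar, by fixed-point iteration):
  FIRST(S) = { '/', 'num' }

To compute FIRST(S E E), process the symbols left to right:
Symbol S is a non-terminal. Add FIRST(S) \ {ε} = { '/', 'num' }
S is not nullable (ε ∉ FIRST(S)), so stop here.
FIRST(S E E) = { '/', 'num' }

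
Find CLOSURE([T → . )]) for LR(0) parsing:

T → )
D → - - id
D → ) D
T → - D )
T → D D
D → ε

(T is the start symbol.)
To compute CLOSURE, for each item [A → α.Bβ] where B is a non-terminal, add [B → .γ] for all productions B → γ; repeat for the newly added items until nothing changes.

Start with: [T → . )]
The dot precedes the terminal ')', so nothing is added.

CLOSURE = { [T → . )] }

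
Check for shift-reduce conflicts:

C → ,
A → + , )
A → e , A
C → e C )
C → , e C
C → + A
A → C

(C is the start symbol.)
Yes — I2: [C → , .] vs [C → , . e C]; I13: [C → , .] vs [A → . + , )]; I16: [C → , e C .] vs [C → e C . )]; I17: [C → , .] vs [A → + , . )]

A shift-reduce conflict occurs when an LR(0) state has both:
  - a complete (reduce) item [A → α .] (dot at the end), and
  - a shift item [B → β . c γ] (dot before a terminal).

Augment with C' → C and build the canonical LR(0) collection (I0 = CLOSURE({[C' → . C]}), then GOTO on every symbol after a dot until no new states appear). It has 19 states:
  I0: { [C → . + A], [C → . , e C], [C → . ,], [C → . e C )], [C' → . C] }  — shift
  I1: { [A → . + , )], [A → . C], [A → . e , A], [C → + . A], [C → . + A], [C → . , e C], [C → . ,], [C → . e C )] }  — shift
  I2: { [C → , . e C], [C → , .] }  — shift, reduce
  I3: { [C' → C .] }  — accept
  I4: { [C → . + A], [C → . , e C], [C → . ,], [C → . e C )], [C → e . C )] }  — shift
  I5: { [C → e C . )] }  — shift
  I6: { [C → e C ) .] }  — reduce
  I7: { [C → , e . C], [C → . + A], [C → . , e C], [C → . ,], [C → . e C )] }  — shift
  I8: { [C → , e C .] }  — reduce
  I9: { [A → + . , )], [A → . + , )], [A → . C], [A → . e , A], [C → + . A], [C → . + A], [C → . , e C], [C → . ,], [C → . e C )] }  — shift
  I10: { [C → + A .] }  — reduce
  I11: { [A → C .] }  — reduce
  I12: { [A → e . , A], [C → . + A], [C → . , e C], [C → . ,], [C → . e C )], [C → e . C )] }  — shift
  I13: { [A → . + , )], [A → . C], [A → . e , A], [A → e , . A], [C → , . e C], [C → , .], [C → . + A], [C → . , e C], [C → . ,], [C → . e C )] }  — shift, reduce
  I14: { [A → e , A .] }  — reduce
  I15: { [A → e . , A], [C → , e . C], [C → . + A], [C → . , e C], [C → . ,], [C → . e C )], [C → e . C )] }  — shift
  I16: { [C → , e C .], [C → e C . )] }  — shift, reduce
  I17: { [A → + , . )], [C → , . e C], [C → , .] }  — shift, reduce
  I18: { [A → + , ) .] }  — reduce

I2 contains reduce item [C → , .] and shift item [C → , . e C] — shift-reduce conflict.
I13 contains reduce item [C → , .] and shift items [A → . + , )], [A → . e , A], [C → . + A], [C → . ,], [C → . , e C], [C → , . e C], [C → . e C )] — shift-reduce conflict.
I16 contains reduce item [C → , e C .] and shift item [C → e C . )] — shift-reduce conflict.
I17 contains reduce item [C → , .] and shift items [A → + , . )], [C → , . e C] — shift-reduce conflict.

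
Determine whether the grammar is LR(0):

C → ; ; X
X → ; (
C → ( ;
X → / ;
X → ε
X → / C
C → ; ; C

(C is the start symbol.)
No. Shift-reduce conflict between [X → .] and [C → . ( ;]

Augment with C' → C and build the canonical LR(0) collection (I0 = CLOSURE({[C' → . C]}), then GOTO on every symbol after a dot until no new states appear). It has 13 states:
  I0: { [C → . ( ;], [C → . ; ; C], [C → . ; ; X], [C' → . C] }  — shift
  I1: { [C → ( . ;] }  — shift
  I2: { [C → ; . ; C], [C → ; . ; X] }  — shift
  I3: { [C' → C .] }  — accept
  I4: { [C → . ( ;], [C → . ; ; C], [C → . ; ; X], [C → ; ; . C], [C → ; ; . X], [X → . / ;], [X → . / C], [X → . ; (], [X → .] }  — shift, reduce
  I5: { [C → . ( ;], [C → . ; ; C], [C → . ; ; X], [X → / . ;], [X → / . C] }  — shift
  I6: { [C → ; . ; C], [C → ; . ; X], [X → ; . (] }  — shift
  I7: { [C → ; ; C .] }  — reduce
  I8: { [C → ; ; X .] }  — reduce
  I9: { [X → ; ( .] }  — reduce
  I10: { [C → ; . ; C], [C → ; . ; X], [X → / ; .] }  — shift, reduce
  I11: { [X → / C .] }  — reduce
  I12: { [C → ( ; .] }  — reduce

Conflict in state I4:
  Shift-reduce conflict between [X → .] and [C → . ( ;]
So the grammar is NOT LR(0).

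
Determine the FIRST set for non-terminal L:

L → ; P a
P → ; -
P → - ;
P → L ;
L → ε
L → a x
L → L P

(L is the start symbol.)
To compute FIRST(L), examine every production with L on the left-hand side, reading each right-hand side left to right until a non-nullable symbol is reached.

FIRST sets of the other non-terminals involved (by the same procedure, iterated to a fixed point):
  FIRST(P) = { '-', ';', 'a' }

From L → ; P a:
  - ';' is a terminal: add ';' and stop
From L → ε:
  - ε-production, so ε ∈ FIRST(L)
From L → a x:
  - a is a terminal: add 'a' and stop
From L → L P:
  - L is the symbol being defined: contributes nothing new
    L is nullable, so continue to the next symbol
  - P is a non-terminal: add FIRST(P) \ {ε} = { '-', ';', 'a' }
    P is not nullable, so stop

Collecting: FIRST(L) = { '-', ';', 'a', ε }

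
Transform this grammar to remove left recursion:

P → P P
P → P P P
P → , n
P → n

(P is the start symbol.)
P → , n P'
P → n P'
P' → P P'
P' → P P P'
P' → ε

P is directly left-recursive. The standard transformation for
  A → A α₁ | ... | A α_m | β₁ | ... | β_n
is
  A  → β₁ A' | ... | β_n A'
  A' → α₁ A' | ... | α_m A' | ε

P → , n becomes P → , n P'
P → n becomes P → n P'
P → P P becomes P' → P P'
P → P P P becomes P' → P P P'
Add P' → ε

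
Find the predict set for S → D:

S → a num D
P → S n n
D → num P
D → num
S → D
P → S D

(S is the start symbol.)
{ 'num' }

PREDICT(S → D) = (FIRST(RHS) \ {ε}) ∪ (FOLLOW(S) if ε ∈ FIRST(RHS), i.e. RHS ⇒* ε)
FIRST(D) = { 'num' }
FIRST(D) = { 'num' }
ε ∉ FIRST(D), so FOLLOW(S) is not added.
PREDICT(S → D) = { 'num' }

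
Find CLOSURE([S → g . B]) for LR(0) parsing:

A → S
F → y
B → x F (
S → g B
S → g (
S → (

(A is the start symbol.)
Start with: [S → g . B]
  [S → g . B] has the dot before B: add [B → . x F (]
No further items can be added.

CLOSURE = { [B → . x F (], [S → g . B] }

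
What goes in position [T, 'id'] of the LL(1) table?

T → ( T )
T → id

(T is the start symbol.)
T → id

To find M[T, 'id'], we find productions for T where 'id' is in the predict set (PREDICT(N → α) = (FIRST(α) \ {ε}) ∪ (FOLLOW(N) if α ⇒* ε)).

T → ( T ): PREDICT = { '(' }
T → id: PREDICT = { 'id' }
  'id' is in predict set, so this production goes in M[T, 'id']

M[T, 'id'] = T → id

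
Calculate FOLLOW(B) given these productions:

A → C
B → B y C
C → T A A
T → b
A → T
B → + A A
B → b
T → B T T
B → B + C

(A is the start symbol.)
To compute FOLLOW(B), find every occurrence of B on a right-hand side N → α B β: add FIRST(β) \ {ε}, and if β is empty or nullable also add FOLLOW(N). Iterate to a fixed point.

In B → B y C: B is followed by y C, add FIRST(y C) \ {ε} = { 'y' }
In T → B T T: B is followed by T T, add FIRST(T T) \ {ε} = { '+', 'b' }
In B → B + C: B is followed by '+' C, add FIRST('+' C) \ {ε} = { '+' }

Taking the union: FOLLOW(B) = { '+', 'b', 'y' }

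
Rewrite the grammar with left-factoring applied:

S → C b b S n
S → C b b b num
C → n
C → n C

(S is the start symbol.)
Left-factoring transforms A → αβ₁ | αβ₂ into A → αA' and A' → β₁ | β₂
(α is the longest common prefix among the alternatives). Repeat until
no nonterminal has two alternatives with a common prefix.

Round 1: S has alternatives sharing prefix 'C b b'. Introduce S': S → C b b S'
  Add: S' → S n
  Add: S' → b num

Round 2: C has alternatives sharing prefix 'n'. Introduce C': C → n C'
  Add: C' → ε
  Add: C' → C

No remaining common prefixes — done.

Resulting grammar:
S → C b b S'
S' → S n
S' → b num
C → n C'
C' → ε
C' → C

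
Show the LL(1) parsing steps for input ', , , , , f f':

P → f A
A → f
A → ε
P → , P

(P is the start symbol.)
LL(1) parsing maintains a stack (initially the start symbol over $) and the input. At each step: if the stack top is a terminal, match it against the current input token; if it is a non-terminal N, replace it with the RHS of M[N, lookahead] (the unique production whose predict set contains the lookahead).

Stack is shown with the top on the left.

Stack  Input            Action
------------------------------
P $    , , , , , f f $  output P → , P
, P $  , , , , , f f $  match ','
P $    , , , , f f $    output P → , P
, P $  , , , , f f $    match ','
P $    , , , f f $      output P → , P
, P $  , , , f f $      match ','
P $    , , f f $        output P → , P
, P $  , , f f $        match ','
P $    , f f $          output P → , P
, P $  , f f $          match ','
P $    f f $            output P → f A
f A $  f f $            match 'f'
A $    f $              output A → f
f $    f $              match 'f'
$      $                accept

The string is accepted.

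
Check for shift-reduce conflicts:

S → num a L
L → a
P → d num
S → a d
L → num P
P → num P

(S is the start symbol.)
Augment with S' → S and build the canonical LR(0) collection (I0 = CLOSURE({[S' → . S]}), then GOTO on every symbol after a dot until no new states appear). It has 14 states:
  I0: { [S → . a d], [S → . num a L], [S' → . S] }  — shift
  I1: { [S' → S .] }  — accept
  I2: { [S → a . d] }  — shift
  I3: { [S → num . a L] }  — shift
  I4: { [L → . a], [L → . num P], [S → num a . L] }  — shift
  I5: { [S → num a L .] }  — reduce
  I6: { [L → a .] }  — reduce
  I7: { [L → num . P], [P → . d num], [P → . num P] }  — shift
  I8: { [L → num P .] }  — reduce
  I9: { [P → d . num] }  — shift
  I10: { [P → . d num], [P → . num P], [P → num . P] }  — shift
  I11: { [P → num P .] }  — reduce
  I12: { [P → d num .] }  — reduce
  I13: { [S → a d .] }  — reduce

No state contains both a complete item and a shift item.

Answer: No shift-reduce conflicts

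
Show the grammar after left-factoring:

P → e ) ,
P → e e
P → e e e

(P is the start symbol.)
P → e P'
P' → ) ,
P' → e P''
P'' → ε
P'' → e

Left-factoring transforms A → αβ₁ | αβ₂ into A → αA' and A' → β₁ | β₂
(α is the longest common prefix among the alternatives). Repeat until
no nonterminal has two alternatives with a common prefix.

Round 1: P has alternatives sharing prefix 'e'. Introduce P': P → e P'
  Add: P' → ) ,
  Add: P' → e
  Add: P' → e e

Round 2: P' has alternatives sharing prefix 'e'. Introduce P'': P' → e P''
  Add: P'' → ε
  Add: P'' → e

No remaining common prefixes — done.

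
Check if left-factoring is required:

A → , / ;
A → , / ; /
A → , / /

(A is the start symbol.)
Left-factoring is needed when two productions for the same non-terminal
share a common prefix on the right-hand side.

Productions for A:
  A → , / ;
  A → , / ; /
  A → , / /

Found common prefix ', /' in productions for A

Answer: Yes, A has productions with common prefix ', /'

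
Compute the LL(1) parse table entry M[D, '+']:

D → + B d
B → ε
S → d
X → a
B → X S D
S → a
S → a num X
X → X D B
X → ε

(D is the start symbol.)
To find M[D, '+'], we find productions for D where '+' is in the predict set (PREDICT(N → α) = (FIRST(α) \ {ε}) ∪ (FOLLOW(N) if α ⇒* ε)).

D → + B d: PREDICT = { '+' }
  '+' is in predict set, so this production goes in M[D, '+']

M[D, '+'] = D → + B d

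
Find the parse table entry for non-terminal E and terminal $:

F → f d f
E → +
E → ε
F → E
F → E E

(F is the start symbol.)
To find M[E, $], we find productions for E where $ is in the predict set (PREDICT(N → α) = (FIRST(α) \ {ε}) ∪ (FOLLOW(N) if α ⇒* ε)).

Relevant sets:
  FOLLOW(E) = { $, '+' }

E → +: PREDICT = { '+' }
E → ε: PREDICT = { $, '+' }
  $ is in predict set, so this production goes in M[E, $]

M[E, $] = E → ε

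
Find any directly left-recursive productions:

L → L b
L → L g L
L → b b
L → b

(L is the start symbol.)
L → L b: LEFT RECURSIVE (starts with L)
L → L g L: LEFT RECURSIVE (starts with L)
L → b b: starts with b
L → b: starts with b

The grammar has direct left recursion on: L.

Answer: Yes, L is left-recursive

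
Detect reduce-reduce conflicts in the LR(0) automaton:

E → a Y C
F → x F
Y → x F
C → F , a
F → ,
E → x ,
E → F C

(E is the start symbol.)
Augment with E' → E and build the canonical LR(0) collection (I0 = CLOSURE({[E' → . E]}), then GOTO on every symbol after a dot until no new states appear). It has 17 states:
  I0: { [E → . F C], [E → . a Y C], [E → . x ,], [E' → . E], [F → . ,], [F → . x F] }  — shift
  I1: { [F → , .] }  — reduce
  I2: { [E' → E .] }  — accept
  I3: { [C → . F , a], [E → F . C], [F → . ,], [F → . x F] }  — shift
  I4: { [E → a . Y C], [Y → . x F] }  — shift
  I5: { [E → x . ,], [F → . ,], [F → . x F], [F → x . F] }  — shift
  I6: { [E → x , .], [F → , .] }  — 2 reduces
  I7: { [F → x F .] }  — reduce
  I8: { [F → . ,], [F → . x F], [F → x . F] }  — shift
  I9: { [C → . F , a], [E → a Y . C], [F → . ,], [F → . x F] }  — shift
  I10: { [F → . ,], [F → . x F], [Y → x . F] }  — shift
  I11: { [Y → x F .] }  — reduce
  I12: { [E → a Y C .] }  — reduce
  I13: { [C → F . , a] }  — shift
  I14: { [C → F , . a] }  — shift
  I15: { [C → F , a .] }  — reduce
  I16: { [E → F C .] }  — reduce

I6 contains complete items [E → x , .], [F → , .] — reduce-reduce conflict.

Answer: Yes — I6: [E → x , .] vs [F → , .]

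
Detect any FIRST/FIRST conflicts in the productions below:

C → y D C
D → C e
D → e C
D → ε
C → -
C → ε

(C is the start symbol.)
Yes. D → C e / D → e C on { 'e' }

A FIRST/FIRST conflict occurs when two productions N → α and N → β for the same non-terminal have FIRST(α) ∩ FIRST(β) ≠ ∅ (with ε ∈ FIRST of a nullable right-hand side, so two nullable alternatives also conflict).

FIRST sets of the non-terminals at (or reachable through a nullable prefix from) the front of some alternative:
  FIRST(C) = { '-', 'y', ε }

Productions for C:
  C → y D C: FIRST = { 'y' }
  C → -: FIRST = { '-' }
  C → ε: FIRST = { ε }
Productions for D:
  D → C e: FIRST = { '-', 'e', 'y' }
  D → e C: FIRST = { 'e' }
  D → ε: FIRST = { ε }

Conflict for D: D → C e and D → e C
  Overlap: { 'e' }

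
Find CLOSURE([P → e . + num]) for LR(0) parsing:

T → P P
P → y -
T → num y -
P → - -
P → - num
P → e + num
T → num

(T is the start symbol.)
Start with: [P → e . + num]
The dot precedes the terminal '+', so nothing is added.

CLOSURE = { [P → e . + num] }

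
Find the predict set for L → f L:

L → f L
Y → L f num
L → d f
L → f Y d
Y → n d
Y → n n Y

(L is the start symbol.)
{ 'f' }

PREDICT(L → f L) = (FIRST(RHS) \ {ε}) ∪ (FOLLOW(L) if ε ∈ FIRST(RHS), i.e. RHS ⇒* ε)
FIRST(f L) = { 'f' }
ε ∉ FIRST(f L), so FOLLOW(L) is not added.
PREDICT(L → f L) = { 'f' }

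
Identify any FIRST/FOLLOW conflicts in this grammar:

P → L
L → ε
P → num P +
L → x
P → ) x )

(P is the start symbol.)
A FIRST/FOLLOW conflict occurs when a non-terminal N has a nullable alternative N → β (β ⇒* ε) and another alternative N → α with FIRST(α) ∩ FOLLOW(N) ≠ ∅: on such a lookahead the parser cannot decide between expanding α and letting N vanish via β.

Nullable non-terminals: L, P.
FIRST sets used below: FIRST(L) = { 'x', ε }

L: nullable alternative(s) L → ε; FOLLOW(L) = { $, '+' }
  L → ε: FIRST \ {ε} = { } — this is the only nullable alternative, skip
  L → x: FIRST \ {ε} = { 'x' } — disjoint from FOLLOW(L)

P: nullable alternative(s) P → L; FOLLOW(P) = { $, '+' }
  P → L: FIRST \ {ε} = { 'x' } — this is the only nullable alternative, skip
  P → num P +: FIRST \ {ε} = { 'num' } — disjoint from FOLLOW(P)
  P → ) x ): FIRST \ {ε} = { ')' } — disjoint from FOLLOW(P)

No FIRST/FOLLOW conflicts found.

Answer: No FIRST/FOLLOW conflicts.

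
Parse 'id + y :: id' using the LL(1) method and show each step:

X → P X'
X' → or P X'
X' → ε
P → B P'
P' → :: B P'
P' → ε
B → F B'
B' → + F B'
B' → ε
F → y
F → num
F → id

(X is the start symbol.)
Stack is shown with the top on the left.

Stack           Input           Action
--------------------------------------
X $             id + y :: id $  output X → P X'
P X' $          id + y :: id $  output P → B P'
B P' X' $       id + y :: id $  output B → F B'
F B' P' X' $    id + y :: id $  output F → id
id B' P' X' $   id + y :: id $  match 'id'
B' P' X' $      + y :: id $     output B' → + F B'
+ F B' P' X' $  + y :: id $     match '+'
F B' P' X' $    y :: id $       output F → y
y B' P' X' $    y :: id $       match 'y'
B' P' X' $      :: id $         output B' → ε
P' X' $         :: id $         output P' → :: B P'
:: B P' X' $    :: id $         match '::'
B P' X' $       id $            output B → F B'
F B' P' X' $    id $            output F → id
id B' P' X' $   id $            match 'id'
B' P' X' $      $               output B' → ε
P' X' $         $               output P' → ε
X' $            $               output X' → ε
$               $               accept

The string is accepted.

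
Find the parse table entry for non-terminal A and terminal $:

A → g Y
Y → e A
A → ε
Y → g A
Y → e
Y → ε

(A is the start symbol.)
To find M[A, $], we find productions for A where $ is in the predict set (PREDICT(N → α) = (FIRST(α) \ {ε}) ∪ (FOLLOW(N) if α ⇒* ε)).

Relevant sets:
  FOLLOW(A) = { $ }

A → g Y: PREDICT = { 'g' }
A → ε: PREDICT = { $ }
  $ is in predict set, so this production goes in M[A, $]

M[A, $] = A → ε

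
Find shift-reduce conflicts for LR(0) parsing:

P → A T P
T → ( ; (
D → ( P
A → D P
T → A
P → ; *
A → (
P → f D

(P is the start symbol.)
Augment with P' → P and build the canonical LR(0) collection (I0 = CLOSURE({[P' → . P]}), then GOTO on every symbol after a dot until no new states appear). It has 18 states:
  I0: { [A → . (], [A → . D P], [D → . ( P], [P → . ; *], [P → . A T P], [P → . f D], [P' → . P] }  — shift
  I1: { [A → ( .], [A → . (], [A → . D P], [D → ( . P], [D → . ( P], [P → . ; *], [P → . A T P], [P → . f D] }  — shift, reduce
  I2: { [P → ; . *] }  — shift
  I3: { [A → . (], [A → . D P], [D → . ( P], [P → A . T P], [T → . ( ; (], [T → . A] }  — shift
  I4: { [A → . (], [A → . D P], [A → D . P], [D → . ( P], [P → . ; *], [P → . A T P], [P → . f D] }  — shift
  I5: { [P' → P .] }  — accept
  I6: { [D → . ( P], [P → f . D] }  — shift
  I7: { [A → . (], [A → . D P], [D → ( . P], [D → . ( P], [P → . ; *], [P → . A T P], [P → . f D] }  — shift
  I8: { [P → f D .] }  — reduce
  I9: { [D → ( P .] }  — reduce
  I10: { [A → D P .] }  — reduce
  I11: { [A → ( .], [A → . (], [A → . D P], [D → ( . P], [D → . ( P], [P → . ; *], [P → . A T P], [P → . f D], [T → ( . ; (] }  — shift, reduce
  I12: { [T → A .] }  — reduce
  I13: { [A → . (], [A → . D P], [D → . ( P], [P → . ; *], [P → . A T P], [P → . f D], [P → A T . P] }  — shift
  I14: { [P → A T P .] }  — reduce
  I15: { [P → ; . *], [T → ( ; . (] }  — shift
  I16: { [T → ( ; ( .] }  — reduce
  I17: { [P → ; * .] }  — reduce

I1 contains reduce item [A → ( .] and shift items [A → . (], [D → . ( P], [P → . ; *], [P → . f D] — shift-reduce conflict.
I11 contains reduce item [A → ( .] and shift items [A → . (], [D → . ( P], [P → . ; *], [P → . f D], [T → ( . ; (] — shift-reduce conflict.

Answer: Yes — I1: [A → ( .] vs [A → . (]; I11: [A → ( .] vs [A → . (]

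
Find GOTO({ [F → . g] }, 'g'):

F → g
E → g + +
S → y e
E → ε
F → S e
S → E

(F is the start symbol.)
GOTO(I, 'g') = CLOSURE({ [A → αX.β] : [A → α.Xβ] ∈ I, X = 'g' })

Items with dot before 'g', with the dot advanced:
  [F → . g] → [F → g .]
Closure adds nothing (no advanced item has the dot before a non-terminal).

GOTO = { [F → g .] }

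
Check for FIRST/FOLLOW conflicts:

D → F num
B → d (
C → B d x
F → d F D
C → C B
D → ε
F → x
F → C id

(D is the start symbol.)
Yes. D → F num with FOLLOW(D) on { 'd', 'x' }

A FIRST/FOLLOW conflict occurs when a non-terminal N has a nullable alternative N → β (β ⇒* ε) and another alternative N → α with FIRST(α) ∩ FOLLOW(N) ≠ ∅: on such a lookahead the parser cannot decide between expanding α and letting N vanish via β.

Nullable non-terminals: D.
FIRST sets used below: FIRST(F) = { 'd', 'x' }

D: nullable alternative(s) D → ε; FOLLOW(D) = { $, 'd', 'num', 'x' }
  D → F num: FIRST \ {ε} = { 'd', 'x' } — overlaps FOLLOW(D) on { 'd', 'x' }: CONFLICT
  D → ε: FIRST \ {ε} = { } — this is the only nullable alternative, skip

B, C, F have no nullable alternative, so no FIRST/FOLLOW check is needed there.

So the grammar has 1 FIRST/FOLLOW conflict (marked CONFLICT above).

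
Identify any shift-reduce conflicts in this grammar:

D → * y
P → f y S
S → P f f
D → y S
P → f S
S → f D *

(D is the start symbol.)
A shift-reduce conflict occurs when an LR(0) state has both:
  - a complete (reduce) item [A → α .] (dot at the end), and
  - a shift item [B → β . c γ] (dot before a terminal).

Augment with D' → D and build the canonical LR(0) collection (I0 = CLOSURE({[D' → . D]}), then GOTO on every symbol after a dot until no new states appear). It has 15 states:
  I0: { [D → . * y], [D → . y S], [D' → . D] }  — shift
  I1: { [D → * . y] }  — shift
  I2: { [D' → D .] }  — accept
  I3: { [D → y . S], [P → . f S], [P → . f y S], [S → . P f f], [S → . f D *] }  — shift
  I4: { [S → P . f f] }  — shift
  I5: { [D → y S .] }  — reduce
  I6: { [D → . * y], [D → . y S], [P → . f S], [P → . f y S], [P → f . S], [P → f . y S], [S → . P f f], [S → . f D *], [S → f . D *] }  — shift
  I7: { [S → f D . *] }  — shift
  I8: { [P → f S .] }  — reduce
  I9: { [D → y . S], [P → . f S], [P → . f y S], [P → f y . S], [S → . P f f], [S → . f D *] }  — shift
  I10: { [D → y S .], [P → f y S .] }  — 2 reduces
  I11: { [S → f D * .] }  — reduce
  I12: { [S → P f . f] }  — shift
  I13: { [S → P f f .] }  — reduce
  I14: { [D → * y .] }  — reduce

No state contains both a complete item and a shift item.

Answer: No shift-reduce conflicts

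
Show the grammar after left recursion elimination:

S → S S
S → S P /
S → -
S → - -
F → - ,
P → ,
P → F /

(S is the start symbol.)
S is directly left-recursive. The standard transformation for
  A → A α₁ | ... | A α_m | β₁ | ... | β_n
is
  A  → β₁ A' | ... | β_n A'
  A' → α₁ A' | ... | α_m A' | ε

S → - becomes S → - S'
S → - - becomes S → - - S'
S → S S becomes S' → S S'
S → S P / becomes S' → P / S'
Add S' → ε

Productions for other non-terminals are unchanged:
  F → - ,
  P → ,
  P → F /

Resulting grammar:
S → - S'
S → - - S'
S' → S S'
S' → P / S'
S' → ε
F → - ,
P → ,
P → F /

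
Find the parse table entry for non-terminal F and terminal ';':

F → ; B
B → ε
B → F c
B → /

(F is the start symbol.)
F → ; B

To find M[F, ';'], we find productions for F where ';' is in the predict set (PREDICT(N → α) = (FIRST(α) \ {ε}) ∪ (FOLLOW(N) if α ⇒* ε)).

F → ; B: PREDICT = { ';' }
  ';' is in predict set, so this production goes in M[F, ';']

M[F, ';'] = F → ; B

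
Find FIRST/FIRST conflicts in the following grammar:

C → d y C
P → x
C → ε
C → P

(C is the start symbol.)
A FIRST/FIRST conflict occurs when two productions N → α and N → β for the same non-terminal have FIRST(α) ∩ FIRST(β) ≠ ∅ (with ε ∈ FIRST of a nullable right-hand side, so two nullable alternatives also conflict).

FIRST sets of the non-terminals at (or reachable through a nullable prefix from) the front of some alternative:
  FIRST(P) = { 'x' }

Productions for C:
  C → d y C: FIRST = { 'd' }
  C → ε: FIRST = { ε }
  C → P: FIRST = { 'x' }
P has only one production, so no FIRST/FIRST conflict is possible there.

All alternatives of each non-terminal have pairwise disjoint FIRST sets.

Answer: No FIRST/FIRST conflicts.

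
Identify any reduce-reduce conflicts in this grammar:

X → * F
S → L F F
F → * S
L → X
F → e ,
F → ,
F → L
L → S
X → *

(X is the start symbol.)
Augment with X' → X and build the canonical LR(0) collection (I0 = CLOSURE({[X' → . X]}), then GOTO on every symbol after a dot until no new states appear). It has 14 states:
  I0: { [X → . * F], [X → . *], [X' → . X] }  — shift
  I1: { [F → . * S], [F → . ,], [F → . L], [F → . e ,], [L → . S], [L → . X], [S → . L F F], [X → * . F], [X → * .], [X → . * F], [X → . *] }  — shift, reduce
  I2: { [X' → X .] }  — accept
  I3: { [F → * . S], [F → . * S], [F → . ,], [F → . L], [F → . e ,], [L → . S], [L → . X], [S → . L F F], [X → * . F], [X → * .], [X → . * F], [X → . *] }  — shift, reduce
  I4: { [F → , .] }  — reduce
  I5: { [X → * F .] }  — reduce
  I6: { [F → . * S], [F → . ,], [F → . L], [F → . e ,], [F → L .], [L → . S], [L → . X], [S → . L F F], [S → L . F F], [X → . * F], [X → . *] }  — shift, reduce
  I7: { [L → S .] }  — reduce
  I8: { [L → X .] }  — reduce
  I9: { [F → e . ,] }  — shift
  I10: { [F → e , .] }  — reduce
  I11: { [F → . * S], [F → . ,], [F → . L], [F → . e ,], [L → . S], [L → . X], [S → . L F F], [S → L F . F], [X → . * F], [X → . *] }  — shift
  I12: { [S → L F F .] }  — reduce
  I13: { [F → * S .], [L → S .] }  — 2 reduces

I13 contains complete items [F → * S .], [L → S .] — reduce-reduce conflict.

Answer: Yes — I13: [F → * S .] vs [L → S .]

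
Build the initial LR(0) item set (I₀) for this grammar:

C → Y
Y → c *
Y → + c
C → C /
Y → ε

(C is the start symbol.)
{ [C → . C /], [C → . Y], [C' → . C], [Y → . + c], [Y → . c *], [Y → .] }

First, augment the grammar with C' → C
I₀ = CLOSURE({ [C' → . C] }):
  [C' → . C] has the dot before C: add [C → . Y], [C → . C /]
  [C → . Y] has the dot before Y: add [Y → . c *], [Y → . + c], [Y → .]
No further items can be added.

I₀ = { [C → . C /], [C → . Y], [C' → . C], [Y → . + c], [Y → . c *], [Y → .] }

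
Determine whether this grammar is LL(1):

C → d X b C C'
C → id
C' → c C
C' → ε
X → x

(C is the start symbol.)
No. Predict set conflict for C': { 'c' }

A grammar is LL(1) if for each non-terminal N with multiple productions, the predict sets of those productions are pairwise disjoint, where PREDICT(N → α) = (FIRST(α) \ {ε}) ∪ (FOLLOW(N) if α ⇒* ε).

Relevant sets:
  FOLLOW(C') = { $, 'c' }

For C:
  PREDICT(C → d X b C C') = { 'd' }
  PREDICT(C → id) = { 'id' }
For C':
  PREDICT(C' → c C) = { 'c' }
  PREDICT(C' → ε) = { $, 'c' }
X has a single production, so nothing to check there.

Conflict found: Predict set conflict for C': { 'c' }
The grammar is NOT LL(1).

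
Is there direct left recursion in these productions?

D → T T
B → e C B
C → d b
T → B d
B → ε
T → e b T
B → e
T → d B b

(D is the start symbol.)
Direct left recursion occurs when N → N α for some non-terminal N (the right-hand side begins with the left-hand side itself).

D → T T: starts with T
B → e C B: starts with e
C → d b: starts with d
T → B d: starts with B
B → ε: starts with ε
T → e b T: starts with e
B → e: starts with e
T → d B b: starts with d

No direct left recursion found.

Answer: No direct left recursion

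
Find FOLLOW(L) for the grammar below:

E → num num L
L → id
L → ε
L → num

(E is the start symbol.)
To compute FOLLOW(L), find every occurrence of L on a right-hand side N → α L β: add FIRST(β) \ {ε}, and if β is empty or nullable also add FOLLOW(N). Iterate to a fixed point.

In E → num num L: L is at the end, add FOLLOW(E)

The FOLLOW sets referred to above (computed the same way, to a fixed point):
  FOLLOW(E) = { $ }

Taking the union: FOLLOW(L) = { $ }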